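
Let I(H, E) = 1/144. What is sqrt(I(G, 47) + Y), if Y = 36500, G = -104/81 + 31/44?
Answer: sqrt(5256001)/12 ≈ 191.05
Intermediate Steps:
G = -2065/3564 (G = -104*1/81 + 31*(1/44) = -104/81 + 31/44 = -2065/3564 ≈ -0.57940)
I(H, E) = 1/144
sqrt(I(G, 47) + Y) = sqrt(1/144 + 36500) = sqrt(5256001/144) = sqrt(5256001)/12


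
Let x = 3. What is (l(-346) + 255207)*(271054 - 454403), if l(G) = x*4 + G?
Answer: -46730709677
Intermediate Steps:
l(G) = 12 + G (l(G) = 3*4 + G = 12 + G)
(l(-346) + 255207)*(271054 - 454403) = ((12 - 346) + 255207)*(271054 - 454403) = (-334 + 255207)*(-183349) = 254873*(-183349) = -46730709677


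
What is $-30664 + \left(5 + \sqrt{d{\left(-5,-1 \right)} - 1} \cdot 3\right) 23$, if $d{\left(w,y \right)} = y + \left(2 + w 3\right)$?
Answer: $-30549 + 69 i \sqrt{15} \approx -30549.0 + 267.24 i$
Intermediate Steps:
$d{\left(w,y \right)} = 2 + y + 3 w$ ($d{\left(w,y \right)} = y + \left(2 + 3 w\right) = 2 + y + 3 w$)
$-30664 + \left(5 + \sqrt{d{\left(-5,-1 \right)} - 1} \cdot 3\right) 23 = -30664 + \left(5 + \sqrt{\left(2 - 1 + 3 \left(-5\right)\right) - 1} \cdot 3\right) 23 = -30664 + \left(5 + \sqrt{\left(2 - 1 - 15\right) - 1} \cdot 3\right) 23 = -30664 + \left(5 + \sqrt{-14 - 1} \cdot 3\right) 23 = -30664 + \left(5 + \sqrt{-15} \cdot 3\right) 23 = -30664 + \left(5 + i \sqrt{15} \cdot 3\right) 23 = -30664 + \left(5 + 3 i \sqrt{15}\right) 23 = -30664 + \left(115 + 69 i \sqrt{15}\right) = -30549 + 69 i \sqrt{15}$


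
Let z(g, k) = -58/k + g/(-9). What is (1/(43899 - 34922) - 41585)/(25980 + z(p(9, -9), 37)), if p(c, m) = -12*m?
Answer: -6906208064/4312362283 ≈ -1.6015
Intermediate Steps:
z(g, k) = -58/k - g/9 (z(g, k) = -58/k + g*(-1/9) = -58/k - g/9)
(1/(43899 - 34922) - 41585)/(25980 + z(p(9, -9), 37)) = (1/(43899 - 34922) - 41585)/(25980 + (-58/37 - (-4)*(-9)/3)) = (1/8977 - 41585)/(25980 + (-58*1/37 - 1/9*108)) = (1/8977 - 41585)/(25980 + (-58/37 - 12)) = -373308544/(8977*(25980 - 502/37)) = -373308544/(8977*960758/37) = -373308544/8977*37/960758 = -6906208064/4312362283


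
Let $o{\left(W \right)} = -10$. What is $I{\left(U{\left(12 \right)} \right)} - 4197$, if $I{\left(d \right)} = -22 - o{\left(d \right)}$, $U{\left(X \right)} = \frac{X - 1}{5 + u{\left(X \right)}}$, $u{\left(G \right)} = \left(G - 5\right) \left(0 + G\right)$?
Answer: $-4209$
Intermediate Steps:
$u{\left(G \right)} = G \left(-5 + G\right)$ ($u{\left(G \right)} = \left(-5 + G\right) G = G \left(-5 + G\right)$)
$U{\left(X \right)} = \frac{-1 + X}{5 + X \left(-5 + X\right)}$ ($U{\left(X \right)} = \frac{X - 1}{5 + X \left(-5 + X\right)} = \frac{-1 + X}{5 + X \left(-5 + X\right)}$)
$I{\left(d \right)} = -12$ ($I{\left(d \right)} = -22 - -10 = -22 + 10 = -12$)
$I{\left(U{\left(12 \right)} \right)} - 4197 = -12 - 4197 = -4209$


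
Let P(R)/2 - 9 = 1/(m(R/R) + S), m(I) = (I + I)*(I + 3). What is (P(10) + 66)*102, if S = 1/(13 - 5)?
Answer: 558552/65 ≈ 8593.1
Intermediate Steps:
m(I) = 2*I*(3 + I) (m(I) = (2*I)*(3 + I) = 2*I*(3 + I))
S = ⅛ (S = 1/8 = ⅛ ≈ 0.12500)
P(R) = 1186/65 (P(R) = 18 + 2/(2*(R/R)*(3 + R/R) + ⅛) = 18 + 2/(2*1*(3 + 1) + ⅛) = 18 + 2/(2*1*4 + ⅛) = 18 + 2/(8 + ⅛) = 18 + 2/(65/8) = 18 + 2*(8/65) = 18 + 16/65 = 1186/65)
(P(10) + 66)*102 = (1186/65 + 66)*102 = (5476/65)*102 = 558552/65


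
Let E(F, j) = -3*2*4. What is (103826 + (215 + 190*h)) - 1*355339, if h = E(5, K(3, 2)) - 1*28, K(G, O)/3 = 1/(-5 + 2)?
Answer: -261178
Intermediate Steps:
K(G, O) = -1 (K(G, O) = 3/(-5 + 2) = 3/(-3) = 3*(-⅓) = -1)
E(F, j) = -24 (E(F, j) = -6*4 = -24)
h = -52 (h = -24 - 1*28 = -24 - 28 = -52)
(103826 + (215 + 190*h)) - 1*355339 = (103826 + (215 + 190*(-52))) - 1*355339 = (103826 + (215 - 9880)) - 355339 = (103826 - 9665) - 355339 = 94161 - 355339 = -261178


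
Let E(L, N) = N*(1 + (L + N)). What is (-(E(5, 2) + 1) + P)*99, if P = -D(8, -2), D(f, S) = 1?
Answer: -1782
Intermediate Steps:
E(L, N) = N*(1 + L + N)
P = -1 (P = -1*1 = -1)
(-(E(5, 2) + 1) + P)*99 = (-(2*(1 + 5 + 2) + 1) - 1)*99 = (-(2*8 + 1) - 1)*99 = (-(16 + 1) - 1)*99 = (-1*17 - 1)*99 = (-17 - 1)*99 = -18*99 = -1782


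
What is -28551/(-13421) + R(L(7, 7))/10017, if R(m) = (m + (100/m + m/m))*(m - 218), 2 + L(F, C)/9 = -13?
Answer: 24957311003/3629830239 ≈ 6.8756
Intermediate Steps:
L(F, C) = -135 (L(F, C) = -18 + 9*(-13) = -18 - 117 = -135)
R(m) = (-218 + m)*(1 + m + 100/m) (R(m) = (m + (100/m + 1))*(-218 + m) = (m + (1 + 100/m))*(-218 + m) = (1 + m + 100/m)*(-218 + m) = (-218 + m)*(1 + m + 100/m))
-28551/(-13421) + R(L(7, 7))/10017 = -28551/(-13421) + (-118 + (-135)² - 21800/(-135) - 217*(-135))/10017 = -28551*(-1/13421) + (-118 + 18225 - 21800*(-1/135) + 29295)*(1/10017) = 28551/13421 + (-118 + 18225 + 4360/27 + 29295)*(1/10017) = 28551/13421 + (1284214/27)*(1/10017) = 28551/13421 + 1284214/270459 = 24957311003/3629830239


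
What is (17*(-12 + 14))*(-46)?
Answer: -1564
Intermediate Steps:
(17*(-12 + 14))*(-46) = (17*2)*(-46) = 34*(-46) = -1564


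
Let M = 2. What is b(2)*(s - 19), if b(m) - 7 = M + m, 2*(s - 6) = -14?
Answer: -220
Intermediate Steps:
s = -1 (s = 6 + (½)*(-14) = 6 - 7 = -1)
b(m) = 9 + m (b(m) = 7 + (2 + m) = 9 + m)
b(2)*(s - 19) = (9 + 2)*(-1 - 19) = 11*(-20) = -220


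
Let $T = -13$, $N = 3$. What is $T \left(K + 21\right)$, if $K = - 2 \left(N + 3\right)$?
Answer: $-117$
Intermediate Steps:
$K = -12$ ($K = - 2 \left(3 + 3\right) = \left(-2\right) 6 = -12$)
$T \left(K + 21\right) = - 13 \left(-12 + 21\right) = \left(-13\right) 9 = -117$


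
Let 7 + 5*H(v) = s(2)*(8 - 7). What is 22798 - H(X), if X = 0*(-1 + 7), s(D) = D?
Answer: 22799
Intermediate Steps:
X = 0 (X = 0*6 = 0)
H(v) = -1 (H(v) = -7/5 + (2*(8 - 7))/5 = -7/5 + (2*1)/5 = -7/5 + (1/5)*2 = -7/5 + 2/5 = -1)
22798 - H(X) = 22798 - 1*(-1) = 22798 + 1 = 22799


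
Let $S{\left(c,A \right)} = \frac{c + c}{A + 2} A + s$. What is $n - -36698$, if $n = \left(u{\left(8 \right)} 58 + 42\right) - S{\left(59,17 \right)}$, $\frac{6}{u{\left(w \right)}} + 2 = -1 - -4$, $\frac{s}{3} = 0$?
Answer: $\frac{702666}{19} \approx 36982.0$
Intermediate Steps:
$s = 0$ ($s = 3 \cdot 0 = 0$)
$u{\left(w \right)} = 6$ ($u{\left(w \right)} = \frac{6}{-2 - -3} = \frac{6}{-2 + \left(-1 + 4\right)} = \frac{6}{-2 + 3} = \frac{6}{1} = 6 \cdot 1 = 6$)
$S{\left(c,A \right)} = \frac{2 A c}{2 + A}$ ($S{\left(c,A \right)} = \frac{c + c}{A + 2} A + 0 = \frac{2 c}{2 + A} A + 0 = \frac{2 A c}{2 + A} + 0 = \frac{2 A c}{2 + A}$)
$n = \frac{5404}{19}$ ($n = \left(6 \cdot 58 + 42\right) - 2 \cdot 17 \cdot 59 \frac{1}{2 + 17} = \left(348 + 42\right) - 2 \cdot 17 \cdot 59 \cdot \frac{1}{19} = 390 - 2 \cdot 17 \cdot 59 \cdot \frac{1}{19} = 390 - \frac{2006}{19} = \frac{5404}{19} \approx 284.42$)
$n - -36698 = \frac{5404}{19} - -36698 = \frac{5404}{19} + 36698 = \frac{702666}{19}$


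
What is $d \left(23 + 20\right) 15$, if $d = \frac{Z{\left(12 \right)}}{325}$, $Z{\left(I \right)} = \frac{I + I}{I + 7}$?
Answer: $\frac{3096}{1235} \approx 2.5069$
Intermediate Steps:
$Z{\left(I \right)} = \frac{2 I}{7 + I}$
$d = \frac{24}{6175}$ ($d = \frac{2 \cdot 12 \frac{1}{7 + 12}}{325} = 2 \cdot 12 \cdot \frac{1}{19} \cdot \frac{1}{325} = \frac{24}{19} \cdot \frac{1}{325} = \frac{24}{6175} \approx 0.0038866$)
$d \left(23 + 20\right) 15 = \frac{24 \left(23 + 20\right) 15}{6175} = \frac{24 \cdot 43 \cdot 15}{6175} = \frac{24}{6175} \cdot 645 = \frac{3096}{1235}$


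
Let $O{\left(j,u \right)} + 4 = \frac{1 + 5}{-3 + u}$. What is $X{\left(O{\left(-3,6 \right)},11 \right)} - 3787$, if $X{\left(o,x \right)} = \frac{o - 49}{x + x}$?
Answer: $- \frac{83365}{22} \approx -3789.3$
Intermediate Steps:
$O{\left(j,u \right)} = -4 + \frac{6}{-3 + u}$ ($O{\left(j,u \right)} = -4 + \frac{1 + 5}{-3 + u} = -4 + \frac{6}{-3 + u}$)
$X{\left(o,x \right)} = \frac{-49 + o}{2 x}$
$X{\left(O{\left(-3,6 \right)},11 \right)} - 3787 = \frac{-49 + \frac{2 \left(9 - 12\right)}{-3 + 6}}{2 \cdot 11} - 3787 = \frac{1}{2} \cdot \frac{1}{11} \left(-49 + \frac{2 \left(9 - 12\right)}{3}\right) - 3787 = \frac{1}{2} \cdot \frac{1}{11} \left(-49 + 2 \cdot \frac{1}{3} \left(-3\right)\right) - 3787 = \frac{1}{2} \cdot \frac{1}{11} \left(-49 - 2\right) - 3787 = \frac{1}{2} \cdot \frac{1}{11} \left(-51\right) - 3787 = - \frac{51}{22} - 3787 = - \frac{83365}{22}$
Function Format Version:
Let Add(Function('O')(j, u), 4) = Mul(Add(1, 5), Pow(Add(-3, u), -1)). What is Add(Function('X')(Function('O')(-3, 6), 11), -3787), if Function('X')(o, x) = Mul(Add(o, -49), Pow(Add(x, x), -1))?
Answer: Rational(-83365, 22) ≈ -3789.3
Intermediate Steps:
Function('O')(j, u) = Add(-4, Mul(6, Pow(Add(-3, u), -1))) (Function('O')(j, u) = Add(-4, Mul(Add(1, 5), Pow(Add(-3, u), -1))) = Add(-4, Mul(6, Pow(Add(-3, u), -1))))
Function('X')(o, x) = Mul(Rational(1, 2), Pow(x, -1), Add(-49, o)) (Function('X')(o, x) = Mul(Add(-49, o), Pow(Mul(2, x), -1)) = Mul(Add(-49, o), Mul(Rational(1, 2), Pow(x, -1))) = Mul(Rational(1, 2), Pow(x, -1), Add(-49, o)))
Add(Function('X')(Function('O')(-3, 6), 11), -3787) = Add(Mul(Rational(1, 2), Pow(11, -1), Add(-49, Mul(2, Pow(Add(-3, 6), -1), Add(9, Mul(-2, 6))))), -3787) = Add(Mul(Rational(1, 2), Rational(1, 11), Add(-49, Mul(2, Pow(3, -1), Add(9, -12)))), -3787) = Add(Mul(Rational(1, 2), Rational(1, 11), Add(-49, Mul(2, Rational(1, 3), -3))), -3787) = Add(Mul(Rational(1, 2), Rational(1, 11), Add(-49, -2)), -3787) = Add(Mul(Rational(1, 2), Rational(1, 11), -51), -3787) = Add(Rational(-51, 22), -3787) = Rational(-83365, 22)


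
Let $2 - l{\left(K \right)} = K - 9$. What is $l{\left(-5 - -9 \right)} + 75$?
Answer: $82$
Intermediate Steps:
$l{\left(K \right)} = 11 - K$ ($l{\left(K \right)} = 2 - \left(K - 9\right) = 2 - \left(-9 + K\right) = 11 - K$)
$l{\left(-5 - -9 \right)} + 75 = \left(11 - \left(-5 - -9\right)\right) + 75 = \left(11 - \left(-5 + 9\right)\right) + 75 = \left(11 - 4\right) + 75 = 7 + 75 = 82$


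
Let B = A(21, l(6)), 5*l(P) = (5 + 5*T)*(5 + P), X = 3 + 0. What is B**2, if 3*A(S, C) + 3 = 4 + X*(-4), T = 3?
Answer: 121/9 ≈ 13.444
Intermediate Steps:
X = 3
l(P) = 20 + 4*P (l(P) = ((5 + 5*3)*(5 + P))/5 = ((5 + 15)*(5 + P))/5 = (20*(5 + P))/5 = (100 + 20*P)/5 = 20 + 4*P)
A(S, C) = -11/3 (A(S, C) = -1 + (4 + 3*(-4))/3 = -1 + (4 - 12)/3 = -1 + (1/3)*(-8) = -1 - 8/3 = -11/3)
B = -11/3 ≈ -3.6667
B**2 = (-11/3)**2 = 121/9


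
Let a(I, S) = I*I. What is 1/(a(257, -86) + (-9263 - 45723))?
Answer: 1/11063 ≈ 9.0391e-5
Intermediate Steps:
a(I, S) = I²
1/(a(257, -86) + (-9263 - 45723)) = 1/(257² + (-9263 - 45723)) = 1/(66049 - 54986) = 1/11063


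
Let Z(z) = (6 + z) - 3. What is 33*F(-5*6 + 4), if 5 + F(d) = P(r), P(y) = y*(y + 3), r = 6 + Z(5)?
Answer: 7689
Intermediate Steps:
Z(z) = 3 + z
r = 14 (r = 6 + (3 + 5) = 6 + 8 = 14)
P(y) = y*(3 + y)
F(d) = 233 (F(d) = -5 + 14*(3 + 14) = -5 + 14*17 = -5 + 238 = 233)
33*F(-5*6 + 4) = 33*233 = 7689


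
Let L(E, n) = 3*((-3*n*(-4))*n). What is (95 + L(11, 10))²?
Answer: 13653025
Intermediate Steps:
L(E, n) = 36*n² (L(E, n) = 3*((12*n)*n) = 3*(12*n²) = 36*n²)
(95 + L(11, 10))² = (95 + 36*10²)² = (95 + 36*100)² = (95 + 3600)² = 3695² = 13653025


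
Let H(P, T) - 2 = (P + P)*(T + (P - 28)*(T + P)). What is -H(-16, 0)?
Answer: 22526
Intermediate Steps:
H(P, T) = 2 + 2*P*(T + (-28 + P)*(P + T)) (H(P, T) = 2 + (P + P)*(T + (P - 28)*(T + P)) = 2 + (2*P)*(T + (-28 + P)*(P + T)) = 2 + 2*P*(T + (-28 + P)*(P + T)))
-H(-16, 0) = -(2 - 56*(-16)² + 2*(-16)³ - 54*(-16)*0 + 2*0*(-16)²) = -(2 - 56*256 + 2*(-4096) + 0 + 2*0*256) = -(2 - 14336 - 8192 + 0 + 0) = -1*(-22526) = 22526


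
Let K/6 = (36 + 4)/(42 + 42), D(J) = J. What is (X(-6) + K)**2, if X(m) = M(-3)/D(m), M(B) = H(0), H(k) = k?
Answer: 400/49 ≈ 8.1633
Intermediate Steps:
M(B) = 0
K = 20/7 (K = 6*((36 + 4)/(42 + 42)) = 6*(40/84) = 6*(40*(1/84)) = 6*(10/21) = 20/7 ≈ 2.8571)
X(m) = 0 (X(m) = 0/m = 0)
(X(-6) + K)**2 = (0 + 20/7)**2 = (20/7)**2 = 400/49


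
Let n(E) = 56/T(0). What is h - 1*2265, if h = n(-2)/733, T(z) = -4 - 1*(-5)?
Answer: -1660189/733 ≈ -2264.9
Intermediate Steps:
T(z) = 1 (T(z) = -4 + 5 = 1)
n(E) = 56 (n(E) = 56/1 = 56*1 = 56)
h = 56/733 ≈ 0.076398
h - 1*2265 = 56/733 - 1*2265 = 56/733 - 2265 = -1660189/733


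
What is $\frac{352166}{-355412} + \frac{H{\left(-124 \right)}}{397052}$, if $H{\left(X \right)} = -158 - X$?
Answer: $- \frac{514118745}{518812667} \approx -0.99095$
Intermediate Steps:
$\frac{352166}{-355412} + \frac{H{\left(-124 \right)}}{397052} = \frac{352166}{-355412} + \frac{-158 - -124}{397052} = 352166 \left(- \frac{1}{355412}\right) + \left(-158 + 124\right) \frac{1}{397052} = - \frac{176083}{177706} - \frac{1}{11678} = - \frac{514118745}{518812667}$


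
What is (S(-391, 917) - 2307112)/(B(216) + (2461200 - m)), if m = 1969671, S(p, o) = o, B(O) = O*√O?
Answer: -75570781477/16106045343 + 66418416*√6/5368681781 ≈ -4.6618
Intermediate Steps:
B(O) = O^(3/2)
(S(-391, 917) - 2307112)/(B(216) + (2461200 - m)) = (917 - 2307112)/(216^(3/2) + (2461200 - 1*1969671)) = -2306195/(1296*√6 + (2461200 - 1969671)) = -2306195/(1296*√6 + 491529) = -2306195/(491529 + 1296*√6)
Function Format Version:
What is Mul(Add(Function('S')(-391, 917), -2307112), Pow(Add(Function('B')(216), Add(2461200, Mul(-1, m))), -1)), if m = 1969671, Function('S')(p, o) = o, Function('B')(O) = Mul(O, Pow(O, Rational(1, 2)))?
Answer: Add(Rational(-75570781477, 16106045343), Mul(Rational(66418416, 5368681781), Pow(6, Rational(1, 2)))) ≈ -4.6618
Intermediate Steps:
Function('B')(O) = Pow(O, Rational(3, 2))
Mul(Add(Function('S')(-391, 917), -2307112), Pow(Add(Function('B')(216), Add(2461200, Mul(-1, m))), -1)) = Mul(Add(917, -2307112), Pow(Add(Pow(216, Rational(3, 2)), Add(2461200, Mul(-1, 1969671))), -1)) = Mul(-2306195, Pow(Add(Mul(1296, Pow(6, Rational(1, 2))), Add(2461200, -1969671)), -1)) = Mul(-2306195, Pow(Add(Mul(1296, Pow(6, Rational(1, 2))), 491529), -1)) = Mul(-2306195, Pow(Add(491529, Mul(1296, Pow(6, Rational(1, 2)))), -1))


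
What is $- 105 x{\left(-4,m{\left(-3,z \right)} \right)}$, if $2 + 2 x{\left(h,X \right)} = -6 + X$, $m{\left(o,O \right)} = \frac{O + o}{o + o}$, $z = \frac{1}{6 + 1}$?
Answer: $395$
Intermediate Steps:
$z = \frac{1}{7} \approx 0.14286$
$m{\left(o,O \right)} = \frac{O + o}{2 o}$
$x{\left(h,X \right)} = -4 + \frac{X}{2}$ ($x{\left(h,X \right)} = -1 + \frac{-6 + X}{2} = -1 + \left(-3 + \frac{X}{2}\right) = -4 + \frac{X}{2}$)
$- 105 x{\left(-4,m{\left(-3,z \right)} \right)} = - 105 \left(-4 + \frac{\frac{1}{2} \frac{1}{-3} \left(\frac{1}{7} - 3\right)}{2}\right) = - 105 \left(-4 + \frac{\frac{1}{2} \left(- \frac{1}{3}\right) \left(- \frac{20}{7}\right)}{2}\right) = - 105 \left(-4 + \frac{1}{2} \cdot \frac{10}{21}\right) = - 105 \left(-4 + \frac{5}{21}\right) = \left(-105\right) \left(- \frac{79}{21}\right) = 395$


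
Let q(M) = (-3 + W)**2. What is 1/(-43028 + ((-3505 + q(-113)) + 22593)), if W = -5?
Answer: -1/23876 ≈ -4.1883e-5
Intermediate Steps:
q(M) = 64 (q(M) = (-3 - 5)**2 = (-8)**2 = 64)
1/(-43028 + ((-3505 + q(-113)) + 22593)) = 1/(-43028 + ((-3505 + 64) + 22593)) = 1/(-43028 + (-3441 + 22593)) = 1/(-43028 + 19152) = 1/(-23876) = -1/23876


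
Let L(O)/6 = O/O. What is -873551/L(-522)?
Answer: -873551/6 ≈ -1.4559e+5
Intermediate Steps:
L(O) = 6 (L(O) = 6*(O/O) = 6*1 = 6)
-873551/L(-522) = -873551/6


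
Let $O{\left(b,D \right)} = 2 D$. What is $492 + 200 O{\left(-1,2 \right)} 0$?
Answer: $492$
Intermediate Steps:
$492 + 200 O{\left(-1,2 \right)} 0 = 492 + 200 \cdot 2 \cdot 2 \cdot 0 = 492 + 200 \cdot 4 \cdot 0 = 492 + 200 \cdot 0 = 492 + 0 = 492$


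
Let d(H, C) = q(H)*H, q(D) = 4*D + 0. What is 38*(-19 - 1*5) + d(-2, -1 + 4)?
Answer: -896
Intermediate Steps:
q(D) = 4*D
d(H, C) = 4*H² (d(H, C) = (4*H)*H = 4*H²)
38*(-19 - 1*5) + d(-2, -1 + 4) = 38*(-19 - 1*5) + 4*(-2)² = 38*(-19 - 5) + 4*4 = 38*(-24) + 16 = -912 + 16 = -896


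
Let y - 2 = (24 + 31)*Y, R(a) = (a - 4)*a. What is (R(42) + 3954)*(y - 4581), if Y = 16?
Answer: -20529450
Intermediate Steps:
R(a) = a*(-4 + a) (R(a) = (-4 + a)*a = a*(-4 + a))
y = 882 (y = 2 + (24 + 31)*16 = 2 + 55*16 = 2 + 880 = 882)
(R(42) + 3954)*(y - 4581) = (42*(-4 + 42) + 3954)*(882 - 4581) = (42*38 + 3954)*(-3699) = (1596 + 3954)*(-3699) = 5550*(-3699) = -20529450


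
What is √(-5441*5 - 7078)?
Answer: I*√34283 ≈ 185.16*I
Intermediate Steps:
√(-5441*5 - 7078) = √(-27205 - 7078) = √(-34283) = I*√34283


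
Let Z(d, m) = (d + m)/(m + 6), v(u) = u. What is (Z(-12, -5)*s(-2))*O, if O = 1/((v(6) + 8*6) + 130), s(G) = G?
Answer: 17/92 ≈ 0.18478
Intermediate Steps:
Z(d, m) = (d + m)/(6 + m)
O = 1/184 (O = 1/((6 + 8*6) + 130) = 1/((6 + 48) + 130) = 1/(54 + 130) = 1/184 ≈ 0.0054348)
(Z(-12, -5)*s(-2))*O = (((-12 - 5)/(6 - 5))*(-2))*(1/184) = ((-17/1)*(-2))*(1/184) = ((1*(-17))*(-2))*(1/184) = -17*(-2)*(1/184) = 34*(1/184) = 17/92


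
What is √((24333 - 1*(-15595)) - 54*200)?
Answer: 2*√7282 ≈ 170.67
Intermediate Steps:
√((24333 - 1*(-15595)) - 54*200) = √((24333 + 15595) - 10800) = √(39928 - 10800) = √29128 = 2*√7282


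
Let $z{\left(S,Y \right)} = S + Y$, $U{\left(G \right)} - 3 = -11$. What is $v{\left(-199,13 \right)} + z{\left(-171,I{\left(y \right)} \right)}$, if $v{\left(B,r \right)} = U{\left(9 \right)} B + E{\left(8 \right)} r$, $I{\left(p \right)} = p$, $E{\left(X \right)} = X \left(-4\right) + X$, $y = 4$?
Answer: $1113$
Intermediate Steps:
$U{\left(G \right)} = -8$ ($U{\left(G \right)} = 3 - 11 = -8$)
$E{\left(X \right)} = - 3 X$ ($E{\left(X \right)} = - 4 X + X = - 3 X$)
$v{\left(B,r \right)} = - 24 r - 8 B$ ($v{\left(B,r \right)} = - 8 B + \left(-3\right) 8 r = - 8 B - 24 r = - 24 r - 8 B$)
$v{\left(-199,13 \right)} + z{\left(-171,I{\left(y \right)} \right)} = \left(\left(-24\right) 13 - -1592\right) + \left(-171 + 4\right) = \left(-312 + 1592\right) - 167 = 1280 - 167 = 1113$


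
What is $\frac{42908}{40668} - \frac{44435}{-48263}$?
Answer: $\frac{969487846}{490689921} \approx 1.9758$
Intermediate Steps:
$\frac{42908}{40668} - \frac{44435}{-48263} = 42908 \cdot \frac{1}{40668} - - \frac{44435}{48263} = \frac{10727}{10167} + \frac{44435}{48263} = \frac{969487846}{490689921}$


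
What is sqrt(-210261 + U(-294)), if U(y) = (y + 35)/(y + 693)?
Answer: I*sqrt(683140098)/57 ≈ 458.54*I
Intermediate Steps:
U(y) = (35 + y)/(693 + y)
sqrt(-210261 + U(-294)) = sqrt(-210261 + (35 - 294)/(693 - 294)) = sqrt(-210261 - 259/399) = sqrt(-210261 + (1/399)*(-259)) = sqrt(-210261 - 37/57) = sqrt(-11984914/57) = I*sqrt(683140098)/57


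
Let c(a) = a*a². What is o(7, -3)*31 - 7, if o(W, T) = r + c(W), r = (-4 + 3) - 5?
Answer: 10440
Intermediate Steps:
c(a) = a³
r = -6 (r = -1 - 5 = -6)
o(W, T) = -6 + W³
o(7, -3)*31 - 7 = (-6 + 7³)*31 - 7 = (-6 + 343)*31 - 7 = 337*31 - 7 = 10447 - 7 = 10440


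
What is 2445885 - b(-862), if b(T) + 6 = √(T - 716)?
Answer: 2445891 - I*√1578 ≈ 2.4459e+6 - 39.724*I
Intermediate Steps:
b(T) = -6 + √(-716 + T) (b(T) = -6 + √(T - 716) = -6 + √(-716 + T))
2445885 - b(-862) = 2445885 - (-6 + √(-716 - 862)) = 2445885 - (-6 + √(-1578)) = 2445885 - (-6 + I*√1578) = 2445885 + (6 - I*√1578) = 2445891 - I*√1578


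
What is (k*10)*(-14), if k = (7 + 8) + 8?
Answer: -3220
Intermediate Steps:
k = 23 (k = 15 + 8 = 23)
(k*10)*(-14) = (23*10)*(-14) = 230*(-14) = -3220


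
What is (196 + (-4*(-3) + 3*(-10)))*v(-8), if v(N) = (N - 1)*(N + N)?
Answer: 25632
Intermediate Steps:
v(N) = 2*N*(-1 + N) (v(N) = (-1 + N)*(2*N) = 2*N*(-1 + N))
(196 + (-4*(-3) + 3*(-10)))*v(-8) = (196 + (-4*(-3) + 3*(-10)))*(2*(-8)*(-1 - 8)) = (196 + (12 - 30))*(2*(-8)*(-9)) = (196 - 18)*144 = 178*144 = 25632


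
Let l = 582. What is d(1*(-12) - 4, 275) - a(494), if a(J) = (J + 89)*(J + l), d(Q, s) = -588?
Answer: -627896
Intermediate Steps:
a(J) = (89 + J)*(582 + J) (a(J) = (J + 89)*(J + 582) = (89 + J)*(582 + J))
d(1*(-12) - 4, 275) - a(494) = -588 - (51798 + 494² + 671*494) = -588 - (51798 + 244036 + 331474) = -588 - 1*627308 = -588 - 627308 = -627896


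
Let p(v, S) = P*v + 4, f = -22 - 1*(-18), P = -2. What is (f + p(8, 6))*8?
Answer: -128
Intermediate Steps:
f = -4 (f = -22 + 18 = -4)
p(v, S) = 4 - 2*v (p(v, S) = -2*v + 4 = 4 - 2*v)
(f + p(8, 6))*8 = (-4 + (4 - 2*8))*8 = (-4 + (4 - 16))*8 = (-4 - 12)*8 = -16*8 = -128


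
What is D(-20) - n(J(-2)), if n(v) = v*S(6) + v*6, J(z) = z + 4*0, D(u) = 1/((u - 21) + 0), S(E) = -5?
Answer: 81/41 ≈ 1.9756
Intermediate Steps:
D(u) = 1/(-21 + u) (D(u) = 1/((-21 + u) + 0) = 1/(-21 + u))
J(z) = z (J(z) = z + 0 = z)
n(v) = v (n(v) = v*(-5) + v*6 = -5*v + 6*v = v)
D(-20) - n(J(-2)) = 1/(-21 - 20) - 1*(-2) = 1/(-41) + 2 = -1/41 + 2 = 81/41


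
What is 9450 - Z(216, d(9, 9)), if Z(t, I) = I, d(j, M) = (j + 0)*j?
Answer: 9369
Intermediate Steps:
d(j, M) = j² (d(j, M) = j*j = j²)
9450 - Z(216, d(9, 9)) = 9450 - 1*9² = 9450 - 1*81 = 9450 - 81 = 9369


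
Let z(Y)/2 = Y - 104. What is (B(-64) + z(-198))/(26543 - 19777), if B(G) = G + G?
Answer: -366/3383 ≈ -0.10819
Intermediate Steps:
B(G) = 2*G
z(Y) = -208 + 2*Y (z(Y) = 2*(Y - 104) = 2*(-104 + Y) = -208 + 2*Y)
(B(-64) + z(-198))/(26543 - 19777) = (2*(-64) + (-208 + 2*(-198)))/(26543 - 19777) = (-128 + (-208 - 396))/6766 = (-128 - 604)*(1/6766) = -732*1/6766 = -366/3383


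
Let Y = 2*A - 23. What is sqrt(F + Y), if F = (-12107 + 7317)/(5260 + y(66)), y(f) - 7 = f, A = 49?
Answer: 7*sqrt(43010645)/5333 ≈ 8.6082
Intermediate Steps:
y(f) = 7 + f
Y = 75 (Y = 2*49 - 23 = 98 - 23 = 75)
F = -4790/5333 (F = (-12107 + 7317)/(5260 + (7 + 66)) = -4790/(5260 + 73) = -4790/5333 ≈ -0.89818)
sqrt(F + Y) = sqrt(-4790/5333 + 75) = sqrt(395185/5333) = 7*sqrt(43010645)/5333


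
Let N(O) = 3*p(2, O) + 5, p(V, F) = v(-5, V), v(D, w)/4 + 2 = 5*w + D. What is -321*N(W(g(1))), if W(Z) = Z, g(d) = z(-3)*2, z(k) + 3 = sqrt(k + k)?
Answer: -13161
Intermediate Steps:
z(k) = -3 + sqrt(2)*sqrt(k) (z(k) = -3 + sqrt(k + k) = -3 + sqrt(2*k) = -3 + sqrt(2)*sqrt(k))
v(D, w) = -8 + 4*D + 20*w (v(D, w) = -8 + 4*(5*w + D) = -8 + 4*(D + 5*w) = -8 + (4*D + 20*w) = -8 + 4*D + 20*w)
p(V, F) = -28 + 20*V (p(V, F) = -8 + 4*(-5) + 20*V = -8 - 20 + 20*V = -28 + 20*V)
g(d) = -6 + 2*I*sqrt(6) (g(d) = (-3 + sqrt(2)*sqrt(-3))*2 = (-3 + sqrt(2)*(I*sqrt(3)))*2 = (-3 + I*sqrt(6))*2 = -6 + 2*I*sqrt(6))
N(O) = 41 (N(O) = 3*(-28 + 20*2) + 5 = 3*(-28 + 40) + 5 = 3*12 + 5 = 36 + 5 = 41)
-321*N(W(g(1))) = -321*41 = -13161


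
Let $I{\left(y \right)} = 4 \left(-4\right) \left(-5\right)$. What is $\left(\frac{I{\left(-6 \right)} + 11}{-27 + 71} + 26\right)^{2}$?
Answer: $\frac{1525225}{1936} \approx 787.82$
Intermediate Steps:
$I{\left(y \right)} = 80$ ($I{\left(y \right)} = \left(-16\right) \left(-5\right) = 80$)
$\left(\frac{I{\left(-6 \right)} + 11}{-27 + 71} + 26\right)^{2} = \left(\frac{80 + 11}{-27 + 71} + 26\right)^{2} = \left(\frac{91}{44} + 26\right)^{2} = \left(\frac{1235}{44}\right)^{2} = \frac{1525225}{1936}$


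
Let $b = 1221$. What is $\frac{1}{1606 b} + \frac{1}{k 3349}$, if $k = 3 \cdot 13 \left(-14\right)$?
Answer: $- \frac{3677}{99601641139} \approx -3.6917 \cdot 10^{-8}$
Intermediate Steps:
$k = -546$ ($k = 39 \left(-14\right) = -546$)
$\frac{1}{1606 b} + \frac{1}{k 3349} = \frac{1}{1606 \cdot 1221} + \frac{1}{\left(-546\right) 3349} = \frac{1}{1606} \cdot \frac{1}{1221} - \frac{1}{1828554} = \frac{1}{1960926} - \frac{1}{1828554} = - \frac{3677}{99601641139}$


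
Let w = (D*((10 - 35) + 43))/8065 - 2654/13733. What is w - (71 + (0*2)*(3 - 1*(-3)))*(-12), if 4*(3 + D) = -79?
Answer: 188675266733/221513290 ≈ 851.76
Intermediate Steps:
D = -91/4 (D = -3 + (1/4)*(-79) = -3 - 79/4 = -91/4 ≈ -22.750)
w = -54056347/221513290 (w = -91*((10 - 35) + 43)/4/8065 - 2654/13733 = -91*(-25 + 43)/4*(1/8065) - 2654*1/13733 = -91/4*18*(1/8065) - 2654/13733 = -819/2*1/8065 - 2654/13733 = -819/16130 - 2654/13733 = -54056347/221513290 ≈ -0.24403)
w - (71 + (0*2)*(3 - 1*(-3)))*(-12) = -54056347/221513290 - (71 + (0*2)*(3 - 1*(-3)))*(-12) = -54056347/221513290 - (71 + 0*(3 + 3))*(-12) = -54056347/221513290 - (71 + 0*6)*(-12) = -54056347/221513290 - (71 + 0)*(-12) = -54056347/221513290 - 71*(-12) = -54056347/221513290 - 1*(-852) = -54056347/221513290 + 852 = 188675266733/221513290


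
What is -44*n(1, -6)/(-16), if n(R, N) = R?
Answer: 11/4 ≈ 2.7500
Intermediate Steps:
-44*n(1, -6)/(-16) = -44*1/(-16) = -44*(-1/16) = 11/4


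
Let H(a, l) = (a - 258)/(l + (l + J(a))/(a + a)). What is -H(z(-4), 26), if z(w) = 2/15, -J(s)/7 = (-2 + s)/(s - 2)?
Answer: 15472/5835 ≈ 2.6516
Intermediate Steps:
J(s) = -7 (J(s) = -7*(-2 + s)/(s - 2) = -7*(-2 + s)/(-2 + s) = -7*1 = -7)
z(w) = 2/15 (z(w) = 2*(1/15) = 2/15)
H(a, l) = (-258 + a)/(l + (-7 + l)/(2*a)) (H(a, l) = (a - 258)/(l + (l - 7)/(a + a)) = (-258 + a)/(l + (-7 + l)/((2*a))) = (-258 + a)/(l + (-7 + l)*(1/(2*a))) = (-258 + a)/(l + (-7 + l)/(2*a)))
-H(z(-4), 26) = -2*2*(-258 + 2/15)/(15*(-7 + 26 + 2*(2/15)*26)) = -2*2*(-3868)/(15*(-7 + 26 + 104/15)*15) = -2*2*(-3868)/(15*389/15*15) = -2*2*15*(-3868)/(15*389*15) = -1*(-15472/5835) = 15472/5835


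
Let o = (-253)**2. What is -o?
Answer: -64009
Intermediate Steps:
o = 64009
-o = -1*64009 = -64009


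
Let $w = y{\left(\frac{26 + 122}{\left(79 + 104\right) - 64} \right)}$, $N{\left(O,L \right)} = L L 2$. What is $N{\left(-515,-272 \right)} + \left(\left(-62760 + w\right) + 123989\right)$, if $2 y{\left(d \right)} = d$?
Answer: $\frac{24894517}{119} \approx 2.092 \cdot 10^{5}$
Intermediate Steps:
$y{\left(d \right)} = \frac{d}{2}$
$N{\left(O,L \right)} = 2 L^{2}$ ($N{\left(O,L \right)} = L^{2} \cdot 2 = 2 L^{2}$)
$w = \frac{74}{119}$ ($w = \frac{\left(26 + 122\right) \frac{1}{\left(79 + 104\right) - 64}}{2} = \frac{148 \frac{1}{183 - 64}}{2} = \frac{148 \cdot \frac{1}{119}}{2} = \frac{1}{2} \cdot \frac{148}{119} = \frac{74}{119} \approx 0.62185$)
$N{\left(-515,-272 \right)} + \left(\left(-62760 + w\right) + 123989\right) = 2 \left(-272\right)^{2} + \left(\left(-62760 + \frac{74}{119}\right) + 123989\right) = 2 \cdot 73984 + \left(- \frac{7468366}{119} + 123989\right) = 147968 + \frac{7286325}{119} = \frac{24894517}{119}$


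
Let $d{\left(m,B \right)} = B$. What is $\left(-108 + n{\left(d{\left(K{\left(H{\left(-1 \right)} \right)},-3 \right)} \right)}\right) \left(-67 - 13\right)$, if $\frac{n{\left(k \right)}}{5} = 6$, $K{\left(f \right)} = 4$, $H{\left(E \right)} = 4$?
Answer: $6240$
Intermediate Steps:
$n{\left(k \right)} = 30$ ($n{\left(k \right)} = 5 \cdot 6 = 30$)
$\left(-108 + n{\left(d{\left(K{\left(H{\left(-1 \right)} \right)},-3 \right)} \right)}\right) \left(-67 - 13\right) = \left(-108 + 30\right) \left(-67 - 13\right) = \left(-78\right) \left(-80\right) = 6240$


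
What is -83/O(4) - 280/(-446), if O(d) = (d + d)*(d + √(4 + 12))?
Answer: -9549/14272 ≈ -0.66907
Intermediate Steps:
O(d) = 2*d*(4 + d) (O(d) = (2*d)*(d + √16) = (2*d)*(d + 4) = (2*d)*(4 + d) = 2*d*(4 + d))
-83/O(4) - 280/(-446) = -83*1/(8*(4 + 4)) - 280/(-446) = -83/(2*4*8) - 280*(-1/446) = -83/64 + 140/223 = -9549/14272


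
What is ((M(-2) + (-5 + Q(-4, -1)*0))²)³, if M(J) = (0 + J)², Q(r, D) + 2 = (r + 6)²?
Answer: 1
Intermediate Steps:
Q(r, D) = -2 + (6 + r)² (Q(r, D) = -2 + (r + 6)² = -2 + (6 + r)²)
M(J) = J²
((M(-2) + (-5 + Q(-4, -1)*0))²)³ = (((-2)² + (-5 + (-2 + (6 - 4)²)*0))²)³ = ((4 + (-5 + (-2 + 2²)*0))²)³ = ((4 + (-5 + (-2 + 4)*0))²)³ = ((4 + (-5 + 2*0))²)³ = ((4 + (-5 + 0))²)³ = ((4 - 5)²)³ = ((-1)²)³ = 1³ = 1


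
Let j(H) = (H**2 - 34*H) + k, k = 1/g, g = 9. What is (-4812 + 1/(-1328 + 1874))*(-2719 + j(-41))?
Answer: -8420659955/4914 ≈ -1.7136e+6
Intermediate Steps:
k = 1/9 ≈ 0.11111
j(H) = 1/9 + H**2 - 34*H (j(H) = (H**2 - 34*H) + 1/9 = 1/9 + H**2 - 34*H)
(-4812 + 1/(-1328 + 1874))*(-2719 + j(-41)) = (-4812 + 1/(-1328 + 1874))*(-2719 + (1/9 + (-41)**2 - 34*(-41))) = (-4812 + 1/546)*(-2719 + (1/9 + 1681 + 1394)) = (-4812 + 1/546)*(-2719 + 27676/9) = -2627351/546*3205/9 = -8420659955/4914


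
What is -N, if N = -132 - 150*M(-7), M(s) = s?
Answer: -918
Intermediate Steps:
N = 918 (N = -132 - 150*(-7) = -132 + 1050 = 918)
-N = -1*918 = -918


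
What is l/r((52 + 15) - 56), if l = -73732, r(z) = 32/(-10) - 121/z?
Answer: 368660/71 ≈ 5192.4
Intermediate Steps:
r(z) = -16/5 - 121/z (r(z) = 32*(-⅒) - 121/z = -16/5 - 121/z)
l/r((52 + 15) - 56) = -73732/(-16/5 - 121/((52 + 15) - 56)) = -73732/(-16/5 - 121/(67 - 56)) = -73732/(-16/5 - 121/11) = -73732/(-16/5 - 121*1/11) = -73732/(-16/5 - 11) = -73732/(-71/5) = -73732*(-5/71) = 368660/71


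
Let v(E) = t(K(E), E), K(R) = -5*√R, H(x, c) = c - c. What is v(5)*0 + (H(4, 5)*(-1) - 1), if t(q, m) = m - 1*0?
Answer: -1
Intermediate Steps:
H(x, c) = 0
t(q, m) = m (t(q, m) = m + 0 = m)
v(E) = E
v(5)*0 + (H(4, 5)*(-1) - 1) = 5*0 + (0*(-1) - 1) = 0 + (0 - 1) = 0 - 1 = -1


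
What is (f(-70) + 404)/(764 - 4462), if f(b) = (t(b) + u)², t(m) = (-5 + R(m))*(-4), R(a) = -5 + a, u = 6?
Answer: -53340/1849 ≈ -28.848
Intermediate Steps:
t(m) = 40 - 4*m (t(m) = (-5 + (-5 + m))*(-4) = (-10 + m)*(-4) = 40 - 4*m)
f(b) = (46 - 4*b)² (f(b) = ((40 - 4*b) + 6)² = (46 - 4*b)²)
(f(-70) + 404)/(764 - 4462) = (4*(-23 + 2*(-70))² + 404)/(764 - 4462) = (4*(-23 - 140)² + 404)/(-3698) = (4*(-163)² + 404)*(-1/3698) = (4*26569 + 404)*(-1/3698) = (106276 + 404)*(-1/3698) = 106680*(-1/3698) = -53340/1849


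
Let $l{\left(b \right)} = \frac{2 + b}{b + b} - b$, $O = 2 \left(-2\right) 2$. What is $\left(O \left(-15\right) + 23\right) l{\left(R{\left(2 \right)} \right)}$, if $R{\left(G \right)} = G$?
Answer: $-143$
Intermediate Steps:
$O = -8$ ($O = \left(-4\right) 2 = -8$)
$l{\left(b \right)} = - b + \frac{2 + b}{2 b}$ ($l{\left(b \right)} = \frac{2 + b}{2 b} - b = - b + \frac{2 + b}{2 b}$)
$\left(O \left(-15\right) + 23\right) l{\left(R{\left(2 \right)} \right)} = \left(\left(-8\right) \left(-15\right) + 23\right) \left(\frac{1}{2} + \frac{1}{2} - 2\right) = \left(120 + 23\right) \left(\frac{1}{2} + \frac{1}{2} - 2\right) = 143 \left(-1\right) = -143$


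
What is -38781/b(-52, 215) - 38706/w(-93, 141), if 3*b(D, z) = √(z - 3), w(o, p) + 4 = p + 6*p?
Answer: -38706/983 - 116343*√53/106 ≈ -8029.8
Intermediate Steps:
w(o, p) = -4 + 7*p (w(o, p) = -4 + (p + 6*p) = -4 + 7*p)
b(D, z) = √(-3 + z)/3 (b(D, z) = √(z - 3)/3 = √(-3 + z)/3)
-38781/b(-52, 215) - 38706/w(-93, 141) = -38781*3/√(-3 + 215) - 38706/(-4 + 7*141) = -38781*3*√53/106 - 38706/(-4 + 987) = -38781*3*√53/106 - 38706/983 = -38781*3*√53/106 - 38706*1/983 = -116343*√53/106 - 38706/983 = -38706/983 - 116343*√53/106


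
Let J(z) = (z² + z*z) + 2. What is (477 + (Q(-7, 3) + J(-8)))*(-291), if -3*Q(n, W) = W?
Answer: -176346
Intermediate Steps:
Q(n, W) = -W/3
J(z) = 2 + 2*z² (J(z) = (z² + z²) + 2 = 2*z² + 2 = 2 + 2*z²)
(477 + (Q(-7, 3) + J(-8)))*(-291) = (477 + (-⅓*3 + (2 + 2*(-8)²)))*(-291) = (477 + (-1 + (2 + 2*64)))*(-291) = (477 + (-1 + (2 + 128)))*(-291) = (477 + (-1 + 130))*(-291) = (477 + 129)*(-291) = 606*(-291) = -176346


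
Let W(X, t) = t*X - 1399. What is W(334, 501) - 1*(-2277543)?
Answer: 2443478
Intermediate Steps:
W(X, t) = -1399 + X*t (W(X, t) = X*t - 1399 = -1399 + X*t)
W(334, 501) - 1*(-2277543) = (-1399 + 334*501) - 1*(-2277543) = (-1399 + 167334) + 2277543 = 165935 + 2277543 = 2443478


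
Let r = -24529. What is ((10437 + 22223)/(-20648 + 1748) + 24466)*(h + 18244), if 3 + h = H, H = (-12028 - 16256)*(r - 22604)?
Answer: 4402890845697083/135 ≈ 3.2614e+13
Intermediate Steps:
H = 1333109772 (H = (-12028 - 16256)*(-24529 - 22604) = -28284*(-47133) = 1333109772)
h = 1333109769 (h = -3 + 1333109772 = 1333109769)
((10437 + 22223)/(-20648 + 1748) + 24466)*(h + 18244) = ((10437 + 22223)/(-20648 + 1748) + 24466)*(1333109769 + 18244) = (32660/(-18900) + 24466)*1333128013 = (32660*(-1/18900) + 24466)*1333128013 = (-1633/945 + 24466)*1333128013 = (23118737/945)*1333128013 = 4402890845697083/135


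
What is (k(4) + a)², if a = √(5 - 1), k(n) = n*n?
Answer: 324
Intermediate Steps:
k(n) = n²
a = 2 (a = √4 = 2)
(k(4) + a)² = (4² + 2)² = (16 + 2)² = 18² = 324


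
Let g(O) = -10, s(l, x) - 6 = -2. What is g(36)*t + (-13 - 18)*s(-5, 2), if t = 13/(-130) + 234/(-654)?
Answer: -13017/109 ≈ -119.42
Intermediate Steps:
t = -499/1090 (t = 13*(-1/130) + 234*(-1/654) = -⅒ - 39/109 = -499/1090 ≈ -0.45780)
s(l, x) = 4 (s(l, x) = 6 - 2 = 4)
g(36)*t + (-13 - 18)*s(-5, 2) = -10*(-499/1090) + (-13 - 18)*4 = 499/109 - 31*4 = 499/109 - 124 = -13017/109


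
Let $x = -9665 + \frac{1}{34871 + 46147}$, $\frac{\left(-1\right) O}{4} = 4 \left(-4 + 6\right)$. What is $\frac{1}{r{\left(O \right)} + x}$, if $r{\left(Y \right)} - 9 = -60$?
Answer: $- \frac{81018}{787170887} \approx -0.00010292$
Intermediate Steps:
$O = -32$ ($O = - 4 \cdot 4 \left(-4 + 6\right) = - 4 \cdot 4 \cdot 2 = \left(-4\right) 8 = -32$)
$r{\left(Y \right)} = -51$ ($r{\left(Y \right)} = 9 - 60 = -51$)
$x = - \frac{783038969}{81018}$ ($x = -9665 + \frac{1}{81018} = - \frac{783038969}{81018} \approx -9665.0$)
$\frac{1}{r{\left(O \right)} + x} = \frac{1}{-51 - \frac{783038969}{81018}} = \frac{1}{- \frac{787170887}{81018}} = - \frac{81018}{787170887}$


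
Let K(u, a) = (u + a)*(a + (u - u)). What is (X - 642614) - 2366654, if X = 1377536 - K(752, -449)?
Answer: -1495685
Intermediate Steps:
K(u, a) = a*(a + u) (K(u, a) = (a + u)*(a + 0) = (a + u)*a = a*(a + u))
X = 1513583 (X = 1377536 - (-449)*(-449 + 752) = 1377536 - (-449)*303 = 1377536 - 1*(-136047) = 1377536 + 136047 = 1513583)
(X - 642614) - 2366654 = (1513583 - 642614) - 2366654 = 870969 - 2366654 = -1495685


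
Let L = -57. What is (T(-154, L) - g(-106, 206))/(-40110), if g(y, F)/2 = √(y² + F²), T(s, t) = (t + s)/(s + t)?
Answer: -1/40110 + 2*√13418/20055 ≈ 0.011527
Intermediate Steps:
T(s, t) = 1 (T(s, t) = (s + t)/(s + t) = 1)
g(y, F) = 2*√(F² + y²) (g(y, F) = 2*√(y² + F²) = 2*√(F² + y²))
(T(-154, L) - g(-106, 206))/(-40110) = (1 - 2*√(206² + (-106)²))/(-40110) = (1 - 2*√(42436 + 11236))*(-1/40110) = (1 - 2*√53672)*(-1/40110) = (1 - 2*2*√13418)*(-1/40110) = (1 - 4*√13418)*(-1/40110) = -1/40110 + 2*√13418/20055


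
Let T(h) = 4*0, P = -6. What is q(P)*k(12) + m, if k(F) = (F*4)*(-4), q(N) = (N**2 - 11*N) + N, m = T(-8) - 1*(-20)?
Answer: -18412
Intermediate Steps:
T(h) = 0
m = 20 (m = 0 - 1*(-20) = 0 + 20 = 20)
q(N) = N**2 - 10*N
k(F) = -16*F (k(F) = (4*F)*(-4) = -16*F)
q(P)*k(12) + m = (-6*(-10 - 6))*(-16*12) + 20 = -6*(-16)*(-192) + 20 = 96*(-192) + 20 = -18432 + 20 = -18412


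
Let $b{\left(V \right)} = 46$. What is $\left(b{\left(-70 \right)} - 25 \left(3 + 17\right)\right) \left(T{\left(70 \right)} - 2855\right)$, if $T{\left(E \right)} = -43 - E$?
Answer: $1347472$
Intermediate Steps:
$\left(b{\left(-70 \right)} - 25 \left(3 + 17\right)\right) \left(T{\left(70 \right)} - 2855\right) = \left(46 - 25 \left(3 + 17\right)\right) \left(\left(-43 - 70\right) - 2855\right) = \left(46 - 500\right) \left(\left(-43 - 70\right) - 2855\right) = \left(46 - 500\right) \left(-113 - 2855\right) = \left(-454\right) \left(-2968\right) = 1347472$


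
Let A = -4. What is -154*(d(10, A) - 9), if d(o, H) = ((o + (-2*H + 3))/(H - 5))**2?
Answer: 4928/9 ≈ 547.56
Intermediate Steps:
d(o, H) = (3 + o - 2*H)**2/(-5 + H)**2 (d(o, H) = ((o + (3 - 2*H))/(-5 + H))**2 = ((3 + o - 2*H)/(-5 + H))**2 = (3 + o - 2*H)**2/(-5 + H)**2)
-154*(d(10, A) - 9) = -154*((3 + 10 - 2*(-4))**2/(-5 - 4)**2 - 9) = -154*((3 + 10 + 8)**2/(-9)**2 - 9) = -154*((1/81)*21**2 - 9) = -154*((1/81)*441 - 9) = -154*(49/9 - 9) = -154*(-32/9) = 4928/9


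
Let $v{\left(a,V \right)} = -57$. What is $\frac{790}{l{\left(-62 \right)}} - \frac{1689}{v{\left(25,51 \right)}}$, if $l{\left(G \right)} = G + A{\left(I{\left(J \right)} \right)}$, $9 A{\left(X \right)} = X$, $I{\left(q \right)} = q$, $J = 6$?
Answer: $\frac{29281}{1748} \approx 16.751$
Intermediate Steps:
$A{\left(X \right)} = \frac{X}{9}$
$l{\left(G \right)} = \frac{2}{3} + G$ ($l{\left(G \right)} = G + \frac{1}{9} \cdot 6 = G + \frac{2}{3} = \frac{2}{3} + G$)
$\frac{790}{l{\left(-62 \right)}} - \frac{1689}{v{\left(25,51 \right)}} = \frac{790}{\frac{2}{3} - 62} - \frac{1689}{-57} = \frac{790}{- \frac{184}{3}} - - \frac{563}{19} = 790 \left(- \frac{3}{184}\right) + \frac{563}{19} = - \frac{1185}{92} + \frac{563}{19} = \frac{29281}{1748}$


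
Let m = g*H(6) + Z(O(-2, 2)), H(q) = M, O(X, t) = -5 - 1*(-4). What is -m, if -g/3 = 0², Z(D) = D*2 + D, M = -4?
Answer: 3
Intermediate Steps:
O(X, t) = -1 (O(X, t) = -5 + 4 = -1)
H(q) = -4
Z(D) = 3*D (Z(D) = 2*D + D = 3*D)
g = 0 (g = -3*0² = -3*0 = 0)
m = -3 (m = 0*(-4) + 3*(-1) = 0 - 3 = -3)
-m = -1*(-3) = 3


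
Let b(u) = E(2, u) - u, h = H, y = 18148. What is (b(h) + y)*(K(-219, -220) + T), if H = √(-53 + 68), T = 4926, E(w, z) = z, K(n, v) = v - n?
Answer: 89378900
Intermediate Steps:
H = √15 ≈ 3.8730
h = √15 ≈ 3.8730
b(u) = 0 (b(u) = u - u = 0)
(b(h) + y)*(K(-219, -220) + T) = (0 + 18148)*((-220 - 1*(-219)) + 4926) = 18148*((-220 + 219) + 4926) = 18148*(-1 + 4926) = 18148*4925 = 89378900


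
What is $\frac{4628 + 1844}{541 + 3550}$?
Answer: $\frac{6472}{4091} \approx 1.582$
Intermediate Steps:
$\frac{4628 + 1844}{541 + 3550} = \frac{6472}{4091}$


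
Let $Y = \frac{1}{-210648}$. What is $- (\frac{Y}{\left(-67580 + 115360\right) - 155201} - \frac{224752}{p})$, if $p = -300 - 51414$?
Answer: $- \frac{31393163476465}{7223366448376} \approx -4.3461$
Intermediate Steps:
$p = -51714$ ($p = -300 - 51414 = -51714$)
$Y = - \frac{1}{210648} \approx -4.7473 \cdot 10^{-6}$
$- (\frac{Y}{\left(-67580 + 115360\right) - 155201} - \frac{224752}{p}) = - (- \frac{1}{210648 \left(\left(-67580 + 115360\right) - 155201\right)} - \frac{224752}{-51714}) = - (- \frac{1}{210648 \left(47780 - 155201\right)} - - \frac{112376}{25857}) = - (- \frac{1}{210648 \left(-107421\right)} + \frac{112376}{25857}) = - (\left(- \frac{1}{210648}\right) \left(- \frac{1}{107421}\right) + \frac{112376}{25857}) = - (\frac{1}{22628018808} + \frac{112376}{25857}) = \left(-1\right) \frac{31393163476465}{7223366448376} = - \frac{31393163476465}{7223366448376}$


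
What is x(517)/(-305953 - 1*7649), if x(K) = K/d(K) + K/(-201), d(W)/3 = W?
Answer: 25/3501889 ≈ 7.1390e-6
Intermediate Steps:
d(W) = 3*W
x(K) = ⅓ - K/201 (x(K) = K/((3*K)) + K/(-201) = K*(1/(3*K)) + K*(-1/201) = ⅓ - K/201)
x(517)/(-305953 - 1*7649) = (⅓ - 1/201*517)/(-305953 - 1*7649) = (⅓ - 517/201)/(-305953 - 7649) = -150/67/(-313602) = -150/67*(-1/313602) = 25/3501889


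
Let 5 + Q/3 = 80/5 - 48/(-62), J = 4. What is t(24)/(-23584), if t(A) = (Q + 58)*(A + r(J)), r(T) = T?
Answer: -1841/16616 ≈ -0.11080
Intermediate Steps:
Q = 1095/31 (Q = -15 + 3*(80/5 - 48/(-62)) = -15 + 3*(80*(⅕) - 48*(-1/62)) = -15 + 3*(16 + 24/31) = -15 + 3*(520/31) = -15 + 1560/31 = 1095/31 ≈ 35.323)
t(A) = 11572/31 + 2893*A/31 (t(A) = (1095/31 + 58)*(A + 4) = 2893*(4 + A)/31 = 11572/31 + 2893*A/31)
t(24)/(-23584) = (11572/31 + (2893/31)*24)/(-23584) = (11572/31 + 69432/31)*(-1/23584) = (81004/31)*(-1/23584) = -1841/16616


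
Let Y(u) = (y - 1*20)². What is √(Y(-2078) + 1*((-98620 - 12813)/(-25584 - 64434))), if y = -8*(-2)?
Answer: √15520313442/30006 ≈ 4.1519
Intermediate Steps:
y = 16
Y(u) = 16 (Y(u) = (16 - 1*20)² = (16 - 20)² = (-4)² = 16)
√(Y(-2078) + 1*((-98620 - 12813)/(-25584 - 64434))) = √(16 + 1*((-98620 - 12813)/(-25584 - 64434))) = √(16 + 1*(-111433/(-90018))) = √(16 + 1*(-111433*(-1/90018))) = √(16 + 1*(111433/90018)) = √(16 + 111433/90018) = √(1551721/90018) = √15520313442/30006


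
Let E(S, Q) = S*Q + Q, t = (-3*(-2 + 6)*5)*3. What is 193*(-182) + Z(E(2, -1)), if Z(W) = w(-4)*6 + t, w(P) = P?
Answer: -35330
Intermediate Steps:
t = -180 (t = (-3*4*5)*3 = -12*5*3 = -60*3 = -180)
E(S, Q) = Q + Q*S (E(S, Q) = Q*S + Q = Q + Q*S)
Z(W) = -204 (Z(W) = -4*6 - 180 = -24 - 180 = -204)
193*(-182) + Z(E(2, -1)) = 193*(-182) - 204 = -35126 - 204 = -35330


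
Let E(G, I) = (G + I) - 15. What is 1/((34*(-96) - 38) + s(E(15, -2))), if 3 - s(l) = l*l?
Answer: -1/3303 ≈ -0.00030276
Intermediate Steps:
E(G, I) = -15 + G + I
s(l) = 3 - l² (s(l) = 3 - l*l = 3 - l²)
1/((34*(-96) - 38) + s(E(15, -2))) = 1/((34*(-96) - 38) + (3 - (-15 + 15 - 2)²)) = 1/((-3264 - 38) + (3 - 1*(-2)²)) = 1/(-3302 + (3 - 1*4)) = 1/(-3302 + (3 - 4)) = 1/(-3302 - 1) = 1/(-3303) = -1/3303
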